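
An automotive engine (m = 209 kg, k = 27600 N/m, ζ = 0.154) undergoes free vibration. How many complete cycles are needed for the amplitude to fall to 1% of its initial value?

5 cycles

Logarithmic decrement δ = 2πζ/√(1 − ζ²) = 2π × 0.1540/√(1 − 0.0237) = 0.9793.
x_n/x₀ = e^(−nδ) ≤ 0.01; take ln: n ≥ ln(1/0.01)/δ = 4.605/0.9793 = 4.703.
So 5 complete cycles are required.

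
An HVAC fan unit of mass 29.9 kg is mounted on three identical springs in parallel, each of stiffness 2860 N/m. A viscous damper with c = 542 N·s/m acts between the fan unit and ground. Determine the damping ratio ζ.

Parallel springs add: k_eq = 3 × 2860 = 8580 N/m.
ω_n = √(k_eq/m) = √(8580/29.9) = 16.94 rad/s.
Critical damping c_c = 2√(k_eq·m) = 2√(8580 × 29.9) = 1013 N·s/m, so ζ = c/c_c = 542/1013 = 0.5350.

0.535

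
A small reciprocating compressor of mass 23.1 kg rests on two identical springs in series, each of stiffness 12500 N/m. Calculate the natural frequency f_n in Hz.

2.62 Hz

Series springs: 1/k_eq = 2/12500, so k_eq = 12500/2 = 6250 N/m.
ω_n = √(k_eq/m) = √(6250/23.1) = √270.6 = 16.45 rad/s.
f_n = ω_n/(2π) = 16.45/6.283 = 2.618 Hz.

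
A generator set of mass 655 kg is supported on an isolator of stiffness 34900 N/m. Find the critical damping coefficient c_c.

c_c = 2√(k·m) = 2√(34900 × 655) = 2 × 4781 = 9562 N·s/m.

9560 N·s/m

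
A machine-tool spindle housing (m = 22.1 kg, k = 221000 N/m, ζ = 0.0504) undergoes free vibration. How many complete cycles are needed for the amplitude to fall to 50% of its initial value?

Logarithmic decrement δ = 2πζ/√(1 − ζ²) = 2π × 0.05040/√(1 − 0.00254) = 0.3171.
x_n/x₀ = e^(−nδ) ≤ 0.5; take ln: n ≥ ln(1/0.5)/δ = 0.6931/0.3171 = 2.186.
So 3 complete cycles are required.

3 cycles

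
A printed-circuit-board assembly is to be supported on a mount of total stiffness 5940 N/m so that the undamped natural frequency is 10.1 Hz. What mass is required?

ω_n = 2πf_n = 2π × 10.1 = 63.46 rad/s.
m = k/ω_n² = 5940/63.46² = 5940/4027 = 1.475 kg.

1.47 kg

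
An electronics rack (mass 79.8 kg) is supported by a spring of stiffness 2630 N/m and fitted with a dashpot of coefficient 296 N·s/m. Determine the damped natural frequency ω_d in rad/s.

5.43 rad/s

ω_n = √(k/m) = √(2630/79.8) = 5.741 rad/s.
Critical damping c_c = 2√(k·m) = 2√(2630 × 79.8) = 916.2 N·s/m, so ζ = c/c_c = 296/916.2 = 0.3231.
ω_d = ω_n√(1 − ζ²) = 5.741 × √(1 − 0.104) = 5.433 rad/s.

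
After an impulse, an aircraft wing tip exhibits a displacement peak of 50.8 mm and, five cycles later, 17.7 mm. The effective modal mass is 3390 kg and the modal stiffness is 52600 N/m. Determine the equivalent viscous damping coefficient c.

896 N·s/m

Logarithmic decrement δ = (1/n)·ln(x₀/x_n) = (1/5)·ln(50.8/17.7) = (1/5)·ln(2.870) = 0.2109.
ζ = δ/√(4π² + δ²) = 0.2109/√(39.48 + 0.0445) = 0.2109/6.287 = 0.03354.
c = ζ · 2√(km) = 0.03354 × 2√(52600 × 3390) = 0.03354 × 26710 = 895.8 N·s/m.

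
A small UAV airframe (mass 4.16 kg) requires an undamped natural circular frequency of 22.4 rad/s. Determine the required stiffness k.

k = m·ω_n² = 4.16 × 22.40² = 4.16 × 501.8 = 2087 N/m.

2090 N/m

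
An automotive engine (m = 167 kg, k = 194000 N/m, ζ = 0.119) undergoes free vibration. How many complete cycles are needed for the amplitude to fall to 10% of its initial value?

Logarithmic decrement δ = 2πζ/√(1 − ζ²) = 2π × 0.1190/√(1 − 0.0142) = 0.7531.
x_n/x₀ = e^(−nδ) ≤ 0.1; take ln: n ≥ ln(1/0.1)/δ = 2.303/0.7531 = 3.058.
So 4 complete cycles are required.

4 cycles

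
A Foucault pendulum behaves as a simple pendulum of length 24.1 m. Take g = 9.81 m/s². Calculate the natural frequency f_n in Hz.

0.102 Hz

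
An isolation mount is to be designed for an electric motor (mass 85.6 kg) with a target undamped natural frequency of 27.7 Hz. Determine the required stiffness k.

2590000 N/m

ω_n = 2πf_n = 2π × 27.7 = 174.0 rad/s.
k = m·ω_n² = 85.6 × 174.0² = 85.6 × 30290 = 2593000 N/m.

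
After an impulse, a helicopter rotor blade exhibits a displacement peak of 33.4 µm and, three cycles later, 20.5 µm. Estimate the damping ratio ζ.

Logarithmic decrement δ = (1/n)·ln(x₀/x_n) = (1/3)·ln(33.4/20.5) = (1/3)·ln(1.629) = 0.1627.
ζ = δ/√(4π² + δ²) = 0.1627/√(39.48 + 0.0265) = 0.1627/6.285 = 0.02589.

0.0259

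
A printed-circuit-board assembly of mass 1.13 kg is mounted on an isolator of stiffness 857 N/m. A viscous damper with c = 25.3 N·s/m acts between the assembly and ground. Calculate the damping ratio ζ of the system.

0.407

ω_n = √(k/m) = √(857.0/1.13) = 27.54 rad/s.
Critical damping c_c = 2√(k·m) = 2√(857.0 × 1.13) = 62.24 N·s/m, so ζ = c/c_c = 25.3/62.24 = 0.4065.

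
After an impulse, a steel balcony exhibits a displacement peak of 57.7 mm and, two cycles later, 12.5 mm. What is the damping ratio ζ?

0.121

Logarithmic decrement δ = (1/n)·ln(x₀/x_n) = (1/2)·ln(57.7/12.5) = (1/2)·ln(4.616) = 0.7648.
ζ = δ/√(4π² + δ²) = 0.7648/√(39.48 + 0.585) = 0.7648/6.330 = 0.1208.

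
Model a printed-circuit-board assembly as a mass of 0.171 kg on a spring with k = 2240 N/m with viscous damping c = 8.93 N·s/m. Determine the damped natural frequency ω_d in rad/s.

111 rad/s

ω_n = √(k/m) = √(2240/0.171) = 114.5 rad/s.
Critical damping c_c = 2√(k·m) = 2√(2240 × 0.171) = 39.14 N·s/m, so ζ = c/c_c = 8.93/39.14 = 0.2281.
ω_d = ω_n√(1 − ζ²) = 114.5 × √(1 − 0.0520) = 111.4 rad/s.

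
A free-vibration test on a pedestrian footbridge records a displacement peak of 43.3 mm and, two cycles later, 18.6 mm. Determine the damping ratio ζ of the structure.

Logarithmic decrement δ = (1/n)·ln(x₀/x_n) = (1/2)·ln(43.3/18.6) = (1/2)·ln(2.328) = 0.4225.
ζ = δ/√(4π² + δ²) = 0.4225/√(39.48 + 0.179) = 0.4225/6.297 = 0.06709.

0.0671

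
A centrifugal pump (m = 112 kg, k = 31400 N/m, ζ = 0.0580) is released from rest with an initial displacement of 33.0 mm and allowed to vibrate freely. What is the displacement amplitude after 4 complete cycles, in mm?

Logarithmic decrement δ = 2πζ/√(1 − ζ²) = 2π × 0.05800/√(1 − 0.00336) = 0.3650.
After n cycles, x_n/x₀ = e^(−nδ), so x_4 = 33.0 × e^(−4 × 0.3650) = 33.0 × 0.2322 = 7.663 mm.

7.66 mm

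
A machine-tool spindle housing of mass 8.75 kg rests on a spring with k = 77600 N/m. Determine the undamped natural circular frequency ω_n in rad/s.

94.2 rad/s

ω_n = √(k/m) = √(77600/8.75) = √8869 = 94.17 rad/s.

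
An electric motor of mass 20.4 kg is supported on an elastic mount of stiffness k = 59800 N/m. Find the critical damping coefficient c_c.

c_c = 2√(k·m) = 2√(59800 × 20.4) = 2 × 1104 = 2209 N·s/m.

2210 N·s/m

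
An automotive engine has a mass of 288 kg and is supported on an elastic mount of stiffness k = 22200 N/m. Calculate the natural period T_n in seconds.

0.716 s

ω_n = √(k/m) = √(22200/288) = √77.08 = 8.780 rad/s.
T_n = 2π/ω_n = 6.283/8.780 = 0.7156 s.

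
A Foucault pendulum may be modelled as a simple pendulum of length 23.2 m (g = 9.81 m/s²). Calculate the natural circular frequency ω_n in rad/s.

For a simple pendulum ω_n = √(g/L) = √(9.81/23.2) = √0.4228 = 0.6503 rad/s.

0.650 rad/s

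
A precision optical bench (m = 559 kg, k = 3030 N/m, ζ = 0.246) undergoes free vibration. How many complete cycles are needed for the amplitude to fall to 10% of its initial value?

Logarithmic decrement δ = 2πζ/√(1 − ζ²) = 2π × 0.2460/√(1 − 0.0605) = 1.595.
x_n/x₀ = e^(−nδ) ≤ 0.1; take ln: n ≥ ln(1/0.1)/δ = 2.303/1.595 = 1.444.
So 2 complete cycles are required.

2 cycles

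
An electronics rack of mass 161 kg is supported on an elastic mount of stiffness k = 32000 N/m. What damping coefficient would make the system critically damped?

4540 N·s/m

c_c = 2√(k·m) = 2√(32000 × 161) = 2 × 2270 = 4540 N·s/m.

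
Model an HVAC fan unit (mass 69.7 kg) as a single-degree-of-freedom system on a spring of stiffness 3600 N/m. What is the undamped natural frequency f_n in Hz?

ω_n = √(k/m) = √(3600/69.7) = √51.65 = 7.187 rad/s.
f_n = ω_n/(2π) = 7.187/6.283 = 1.144 Hz.

1.14 Hz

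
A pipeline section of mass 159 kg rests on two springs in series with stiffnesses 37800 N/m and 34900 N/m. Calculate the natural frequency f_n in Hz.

1.70 Hz

Series springs: 1/k_eq = 1/37800 + 1/34900 = 5.511×10^-5, so k_eq = 18150 N/m.
ω_n = √(k_eq/m) = √(18150/159) = √114.1 = 10.68 rad/s.
f_n = ω_n/(2π) = 10.68/6.283 = 1.700 Hz.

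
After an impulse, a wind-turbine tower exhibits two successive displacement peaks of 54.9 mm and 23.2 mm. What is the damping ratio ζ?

0.136

Logarithmic decrement δ = (1/n)·ln(x₀/x_n) = (1/1)·ln(54.9/23.2) = (1/1)·ln(2.366) = 0.8614.
ζ = δ/√(4π² + δ²) = 0.8614/√(39.48 + 0.742) = 0.8614/6.342 = 0.1358.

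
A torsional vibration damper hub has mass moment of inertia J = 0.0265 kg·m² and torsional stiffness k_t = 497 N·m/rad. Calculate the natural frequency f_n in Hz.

ω_n = √(k_t/J) = √(497/0.0265) = √18750 = 136.9 rad/s.
f_n = ω_n/(2π) = 136.9/6.283 = 21.80 Hz.

21.8 Hz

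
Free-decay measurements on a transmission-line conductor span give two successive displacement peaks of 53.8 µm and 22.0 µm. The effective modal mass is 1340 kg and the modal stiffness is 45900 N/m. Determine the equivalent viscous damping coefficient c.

Logarithmic decrement δ = (1/n)·ln(x₀/x_n) = (1/1)·ln(53.8/22.0) = (1/1)·ln(2.445) = 0.8942.
ζ = δ/√(4π² + δ²) = 0.8942/√(39.48 + 0.800) = 0.8942/6.347 = 0.1409.
c = ζ · 2√(km) = 0.1409 × 2√(45900 × 1340) = 0.1409 × 15690 = 2210 N·s/m.

2210 N·s/m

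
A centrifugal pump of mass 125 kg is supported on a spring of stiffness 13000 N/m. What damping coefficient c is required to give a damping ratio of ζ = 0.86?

2190 N·s/m

c_c = 2√(k·m) = 2√(13000 × 125) = 2550 N·s/m.
c = ζ·c_c = 0.86 × 2550 = 2193 N·s/m.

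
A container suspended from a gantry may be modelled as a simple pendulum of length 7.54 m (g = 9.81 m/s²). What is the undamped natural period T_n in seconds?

5.51 s

For a simple pendulum ω_n = √(g/L) = √(9.81/7.54) = √1.301 = 1.141 rad/s.
T_n = 2π/ω_n = 6.283/1.141 = 5.508 s.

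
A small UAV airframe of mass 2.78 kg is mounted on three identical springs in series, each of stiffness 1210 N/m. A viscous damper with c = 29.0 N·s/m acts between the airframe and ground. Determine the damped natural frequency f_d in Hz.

1.73 Hz

Series springs: 1/k_eq = 3/1210, so k_eq = 1210/3 = 403.3 N/m.
ω_n = √(k_eq/m) = √(403.3/2.78) = 12.05 rad/s.
Critical damping c_c = 2√(k_eq·m) = 2√(403.3 × 2.78) = 66.97 N·s/m, so ζ = c/c_c = 29.0/66.97 = 0.4330.
ω_d = ω_n√(1 − ζ²) = 12.05 × √(1 − 0.188) = 10.86 rad/s.
f_d = ω_d/(2π) = 1.728 Hz.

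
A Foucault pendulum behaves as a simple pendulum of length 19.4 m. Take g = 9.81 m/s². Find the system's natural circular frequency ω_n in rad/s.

0.711 rad/s

For a simple pendulum ω_n = √(g/L) = √(9.81/19.4) = √0.5057 = 0.7111 rad/s.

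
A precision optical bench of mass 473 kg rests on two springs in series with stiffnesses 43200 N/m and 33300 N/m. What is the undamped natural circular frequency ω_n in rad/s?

Series springs: 1/k_eq = 1/43200 + 1/33300 = 5.318×10^-5, so k_eq = 18800 N/m.
ω_n = √(k_eq/m) = √(18800/473) = √39.76 = 6.305 rad/s.

6.31 rad/s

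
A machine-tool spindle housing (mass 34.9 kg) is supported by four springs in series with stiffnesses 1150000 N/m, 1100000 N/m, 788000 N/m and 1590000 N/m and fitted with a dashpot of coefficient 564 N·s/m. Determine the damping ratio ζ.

0.0915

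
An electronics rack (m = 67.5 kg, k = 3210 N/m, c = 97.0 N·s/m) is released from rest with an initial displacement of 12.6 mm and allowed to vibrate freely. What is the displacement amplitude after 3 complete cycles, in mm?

1.75 mm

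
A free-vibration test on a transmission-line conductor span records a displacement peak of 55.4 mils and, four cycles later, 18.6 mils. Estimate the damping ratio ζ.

Logarithmic decrement δ = (1/n)·ln(x₀/x_n) = (1/4)·ln(55.4/18.6) = (1/4)·ln(2.978) = 0.2729.
ζ = δ/√(4π² + δ²) = 0.2729/√(39.48 + 0.0744) = 0.2729/6.289 = 0.04339.

0.0434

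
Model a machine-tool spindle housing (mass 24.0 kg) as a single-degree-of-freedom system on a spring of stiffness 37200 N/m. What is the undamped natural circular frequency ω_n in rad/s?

ω_n = √(k/m) = √(37200/24.0) = √1550 = 39.37 rad/s.

39.4 rad/s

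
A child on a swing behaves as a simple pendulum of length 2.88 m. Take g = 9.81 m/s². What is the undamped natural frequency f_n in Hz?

0.294 Hz

For a simple pendulum ω_n = √(g/L) = √(9.81/2.88) = √3.406 = 1.846 rad/s.
f_n = ω_n/(2π) = 1.846/6.283 = 0.2937 Hz.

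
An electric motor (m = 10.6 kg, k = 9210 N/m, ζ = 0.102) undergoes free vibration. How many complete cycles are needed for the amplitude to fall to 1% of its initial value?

Logarithmic decrement δ = 2πζ/√(1 − ζ²) = 2π × 0.1020/√(1 − 0.0104) = 0.6442.
x_n/x₀ = e^(−nδ) ≤ 0.01; take ln: n ≥ ln(1/0.01)/δ = 4.605/0.6442 = 7.148.
So 8 complete cycles are required.

8 cycles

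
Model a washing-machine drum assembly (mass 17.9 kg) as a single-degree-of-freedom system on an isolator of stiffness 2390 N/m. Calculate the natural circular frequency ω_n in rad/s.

11.6 rad/s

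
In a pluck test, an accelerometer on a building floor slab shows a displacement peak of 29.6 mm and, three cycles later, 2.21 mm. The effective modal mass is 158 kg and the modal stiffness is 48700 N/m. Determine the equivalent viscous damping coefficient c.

757 N·s/m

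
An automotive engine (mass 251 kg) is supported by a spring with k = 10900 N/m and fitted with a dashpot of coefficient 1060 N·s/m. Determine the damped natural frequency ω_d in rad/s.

6.24 rad/s

ω_n = √(k/m) = √(10900/251) = 6.590 rad/s.
Critical damping c_c = 2√(k·m) = 2√(10900 × 251) = 3308 N·s/m, so ζ = c/c_c = 1060/3308 = 0.3204.
ω_d = ω_n√(1 − ζ²) = 6.590 × √(1 − 0.103) = 6.242 rad/s.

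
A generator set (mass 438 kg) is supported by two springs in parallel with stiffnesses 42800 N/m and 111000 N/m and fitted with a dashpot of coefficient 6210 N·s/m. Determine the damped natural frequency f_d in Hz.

Parallel springs add: k_eq = 42800 + 111000 = 153800 N/m.
ω_n = √(k_eq/m) = √(153800/438) = 18.74 rad/s.
Critical damping c_c = 2√(k_eq·m) = 2√(153800 × 438) = 16420 N·s/m, so ζ = c/c_c = 6210/16420 = 0.3783.
ω_d = ω_n√(1 − ζ²) = 18.74 × √(1 − 0.143) = 17.35 rad/s.
f_d = ω_d/(2π) = 2.761 Hz.

2.76 Hz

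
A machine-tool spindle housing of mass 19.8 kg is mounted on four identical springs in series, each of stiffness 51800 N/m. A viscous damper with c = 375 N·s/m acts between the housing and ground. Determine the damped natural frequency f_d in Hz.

3.78 Hz

Series springs: 1/k_eq = 4/51800, so k_eq = 51800/4 = 12950 N/m.
ω_n = √(k_eq/m) = √(12950/19.8) = 25.57 rad/s.
Critical damping c_c = 2√(k_eq·m) = 2√(12950 × 19.8) = 1013 N·s/m, so ζ = c/c_c = 375/1013 = 0.3703.
ω_d = ω_n√(1 − ζ²) = 25.57 × √(1 − 0.137) = 23.76 rad/s.
f_d = ω_d/(2π) = 3.781 Hz.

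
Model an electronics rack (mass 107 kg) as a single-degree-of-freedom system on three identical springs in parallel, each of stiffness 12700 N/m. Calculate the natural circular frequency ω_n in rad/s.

Parallel springs add: k_eq = 3 × 12700 = 38100 N/m.
ω_n = √(k_eq/m) = √(38100/107) = √356.1 = 18.87 rad/s.

18.9 rad/s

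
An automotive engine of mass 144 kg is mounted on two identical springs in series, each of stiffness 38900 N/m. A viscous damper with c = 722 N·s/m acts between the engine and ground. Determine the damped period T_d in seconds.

0.554 s

Series springs: 1/k_eq = 2/38900, so k_eq = 38900/2 = 19450 N/m.
ω_n = √(k_eq/m) = √(19450/144) = 11.62 rad/s.
Critical damping c_c = 2√(k_eq·m) = 2√(19450 × 144) = 3347 N·s/m, so ζ = c/c_c = 722/3347 = 0.2157.
ω_d = ω_n√(1 − ζ²) = 11.62 × √(1 − 0.0465) = 11.35 rad/s.
T_d = 2π/ω_d = 0.5537 s.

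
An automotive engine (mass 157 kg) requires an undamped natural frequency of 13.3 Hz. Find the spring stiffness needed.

ω_n = 2πf_n = 2π × 13.3 = 83.57 rad/s.
k = m·ω_n² = 157 × 83.57² = 157 × 6983 = 1096000 N/m.

1100000 N/m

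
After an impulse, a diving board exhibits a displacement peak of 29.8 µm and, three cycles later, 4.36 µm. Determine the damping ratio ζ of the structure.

Logarithmic decrement δ = (1/n)·ln(x₀/x_n) = (1/3)·ln(29.8/4.36) = (1/3)·ln(6.835) = 0.6407.
ζ = δ/√(4π² + δ²) = 0.6407/√(39.48 + 0.410) = 0.6407/6.316 = 0.1014.

0.101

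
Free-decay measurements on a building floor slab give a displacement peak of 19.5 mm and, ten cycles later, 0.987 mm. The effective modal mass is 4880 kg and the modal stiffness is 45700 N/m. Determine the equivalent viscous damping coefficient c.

Logarithmic decrement δ = (1/n)·ln(x₀/x_n) = (1/10)·ln(19.5/0.987) = (1/10)·ln(19.76) = 0.2983.
ζ = δ/√(4π² + δ²) = 0.2983/√(39.48 + 0.0890) = 0.2983/6.290 = 0.04743.
c = ζ · 2√(km) = 0.04743 × 2√(45700 × 4880) = 0.04743 × 29870 = 1417 N·s/m.

1420 N·s/m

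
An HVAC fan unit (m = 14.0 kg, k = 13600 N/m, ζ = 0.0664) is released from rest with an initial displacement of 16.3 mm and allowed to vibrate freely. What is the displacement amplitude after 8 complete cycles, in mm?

0.575 mm

Logarithmic decrement δ = 2πζ/√(1 − ζ²) = 2π × 0.06640/√(1 − 0.00441) = 0.4181.
After n cycles, x_n/x₀ = e^(−nδ), so x_8 = 16.3 × e^(−8 × 0.4181) = 16.3 × 0.03526 = 0.5747 mm.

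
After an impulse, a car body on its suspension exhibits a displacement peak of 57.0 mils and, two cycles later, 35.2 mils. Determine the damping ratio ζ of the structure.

0.0383

Logarithmic decrement δ = (1/n)·ln(x₀/x_n) = (1/2)·ln(57.0/35.2) = (1/2)·ln(1.619) = 0.2410.
ζ = δ/√(4π² + δ²) = 0.2410/√(39.48 + 0.0581) = 0.2410/6.288 = 0.03833.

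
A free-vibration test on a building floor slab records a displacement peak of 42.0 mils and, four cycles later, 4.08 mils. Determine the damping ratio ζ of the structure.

0.0924

Logarithmic decrement δ = (1/n)·ln(x₀/x_n) = (1/4)·ln(42.0/4.08) = (1/4)·ln(10.29) = 0.5829.
ζ = δ/√(4π² + δ²) = 0.5829/√(39.48 + 0.340) = 0.5829/6.310 = 0.09237.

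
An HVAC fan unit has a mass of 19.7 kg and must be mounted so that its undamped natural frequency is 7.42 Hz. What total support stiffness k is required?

42800 N/m

ω_n = 2πf_n = 2π × 7.42 = 46.62 rad/s.
k = m·ω_n² = 19.7 × 46.62² = 19.7 × 2174 = 42820 N/m.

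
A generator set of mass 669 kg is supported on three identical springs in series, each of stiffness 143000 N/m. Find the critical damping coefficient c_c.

11300 N·s/m

Series springs: 1/k_eq = 3/143000, so k_eq = 143000/3 = 47670 N/m.
c_c = 2√(k_eq·m) = 2√(47670 × 669) = 2 × 5647 = 11290 N·s/m.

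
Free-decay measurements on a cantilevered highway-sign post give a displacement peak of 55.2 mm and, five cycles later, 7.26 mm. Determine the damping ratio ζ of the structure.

0.0644

Logarithmic decrement δ = (1/n)·ln(x₀/x_n) = (1/5)·ln(55.2/7.26) = (1/5)·ln(7.603) = 0.4057.
ζ = δ/√(4π² + δ²) = 0.4057/√(39.48 + 0.165) = 0.4057/6.296 = 0.06444.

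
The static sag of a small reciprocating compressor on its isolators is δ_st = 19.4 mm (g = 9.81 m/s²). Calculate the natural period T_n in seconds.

ω_n = √(g/δ_st) = √(9.81/0.0194) = √505.7 = 22.49 rad/s.
T_n = 2π/ω_n = 6.283/22.49 = 0.2794 s.

0.279 s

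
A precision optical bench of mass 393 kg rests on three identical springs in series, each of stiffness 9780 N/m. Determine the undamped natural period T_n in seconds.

2.18 s

Series springs: 1/k_eq = 3/9780, so k_eq = 9780/3 = 3260 N/m.
ω_n = √(k_eq/m) = √(3260/393) = √8.295 = 2.880 rad/s.
T_n = 2π/ω_n = 6.283/2.880 = 2.182 s.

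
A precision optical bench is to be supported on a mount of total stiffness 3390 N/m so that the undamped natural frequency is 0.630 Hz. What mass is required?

216 kg

ω_n = 2πf_n = 2π × 0.630 = 3.958 rad/s.
m = k/ω_n² = 3390/3.958² = 3390/15.67 = 216.4 kg.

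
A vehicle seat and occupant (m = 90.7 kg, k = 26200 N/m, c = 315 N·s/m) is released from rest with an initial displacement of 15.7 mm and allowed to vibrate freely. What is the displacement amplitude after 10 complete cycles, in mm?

ζ = c/(2√(km)) = 315/(2√(26200 × 90.7)) = 315/3083 = 0.1022.
Logarithmic decrement δ = 2πζ/√(1 − ζ²) = 2π × 0.1022/√(1 − 0.0104) = 0.6453.
After n cycles, x_n/x₀ = e^(−nδ), so x_10 = 15.7 × e^(−10 × 0.6453) = 15.7 × 0.001575 = 0.02473 mm.

0.0247 mm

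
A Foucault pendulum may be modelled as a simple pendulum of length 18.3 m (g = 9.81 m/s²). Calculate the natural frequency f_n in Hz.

For a simple pendulum ω_n = √(g/L) = √(9.81/18.3) = √0.5361 = 0.7322 rad/s.
f_n = ω_n/(2π) = 0.7322/6.283 = 0.1165 Hz.

0.117 Hz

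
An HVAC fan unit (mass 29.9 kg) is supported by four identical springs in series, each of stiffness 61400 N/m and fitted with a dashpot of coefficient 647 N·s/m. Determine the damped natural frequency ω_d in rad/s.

Series springs: 1/k_eq = 4/61400, so k_eq = 61400/4 = 15350 N/m.
ω_n = √(k_eq/m) = √(15350/29.9) = 22.66 rad/s.
Critical damping c_c = 2√(k_eq·m) = 2√(15350 × 29.9) = 1355 N·s/m, so ζ = c/c_c = 647/1355 = 0.4775.
ω_d = ω_n√(1 − ζ²) = 22.66 × √(1 − 0.228) = 19.91 rad/s.

19.9 rad/s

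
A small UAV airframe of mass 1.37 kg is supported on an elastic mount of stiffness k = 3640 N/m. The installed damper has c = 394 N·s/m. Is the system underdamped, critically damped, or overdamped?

overdamped

c_c = 2√(k·m) = 141.2 N·s/m; ζ = c/c_c = 394/141.2 = 2.79.
Since ζ > 1 the system is overdamped.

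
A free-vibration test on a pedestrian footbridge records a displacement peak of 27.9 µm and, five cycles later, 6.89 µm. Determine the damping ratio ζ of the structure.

0.0445

Logarithmic decrement δ = (1/n)·ln(x₀/x_n) = (1/5)·ln(27.9/6.89) = (1/5)·ln(4.049) = 0.2797.
ζ = δ/√(4π² + δ²) = 0.2797/√(39.48 + 0.0782) = 0.2797/6.289 = 0.04447.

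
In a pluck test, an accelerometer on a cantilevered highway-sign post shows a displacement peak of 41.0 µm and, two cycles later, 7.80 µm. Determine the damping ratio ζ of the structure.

Logarithmic decrement δ = (1/n)·ln(x₀/x_n) = (1/2)·ln(41.0/7.80) = (1/2)·ln(5.256) = 0.8297.
ζ = δ/√(4π² + δ²) = 0.8297/√(39.48 + 0.688) = 0.8297/6.338 = 0.1309.

0.131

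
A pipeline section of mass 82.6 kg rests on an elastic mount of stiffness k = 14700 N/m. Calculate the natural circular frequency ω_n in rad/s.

ω_n = √(k/m) = √(14700/82.6) = √178.0 = 13.34 rad/s.

13.3 rad/s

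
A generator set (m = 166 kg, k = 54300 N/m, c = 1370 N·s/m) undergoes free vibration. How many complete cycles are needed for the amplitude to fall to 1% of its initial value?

4 cycles

ζ = c/(2√(km)) = 1370/(2√(54300 × 166)) = 1370/6005 = 0.2282.
Logarithmic decrement δ = 2πζ/√(1 − ζ²) = 2π × 0.2282/√(1 − 0.0521) = 1.472.
x_n/x₀ = e^(−nδ) ≤ 0.01; take ln: n ≥ ln(1/0.01)/δ = 4.605/1.472 = 3.128.
So 4 complete cycles are required.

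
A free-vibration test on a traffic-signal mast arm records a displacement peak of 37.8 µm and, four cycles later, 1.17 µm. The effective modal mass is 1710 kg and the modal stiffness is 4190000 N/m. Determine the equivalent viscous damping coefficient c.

23200 N·s/m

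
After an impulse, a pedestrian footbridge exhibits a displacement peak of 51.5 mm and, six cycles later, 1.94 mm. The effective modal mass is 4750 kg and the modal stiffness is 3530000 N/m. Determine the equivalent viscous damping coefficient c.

Logarithmic decrement δ = (1/n)·ln(x₀/x_n) = (1/6)·ln(51.5/1.94) = (1/6)·ln(26.55) = 0.5465.
ζ = δ/√(4π² + δ²) = 0.5465/√(39.48 + 0.299) = 0.5465/6.307 = 0.08665.
c = ζ · 2√(km) = 0.08665 × 2√(3530000 × 4750) = 0.08665 × 259000 = 22440 N·s/m.

22400 N·s/m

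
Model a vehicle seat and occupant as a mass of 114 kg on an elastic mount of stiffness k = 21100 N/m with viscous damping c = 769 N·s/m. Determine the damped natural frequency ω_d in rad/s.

13.2 rad/s

ω_n = √(k/m) = √(21100/114) = 13.60 rad/s.
Critical damping c_c = 2√(k·m) = 2√(21100 × 114) = 3102 N·s/m, so ζ = c/c_c = 769/3102 = 0.2479.
ω_d = ω_n√(1 − ζ²) = 13.60 × √(1 − 0.0615) = 13.18 rad/s.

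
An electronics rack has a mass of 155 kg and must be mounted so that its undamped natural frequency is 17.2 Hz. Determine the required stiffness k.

1810000 N/m

ω_n = 2πf_n = 2π × 17.2 = 108.1 rad/s.
k = m·ω_n² = 155 × 108.1² = 155 × 11680 = 1810000 N/m.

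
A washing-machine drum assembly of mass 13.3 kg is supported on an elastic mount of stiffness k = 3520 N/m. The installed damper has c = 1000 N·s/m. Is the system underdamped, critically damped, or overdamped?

overdamped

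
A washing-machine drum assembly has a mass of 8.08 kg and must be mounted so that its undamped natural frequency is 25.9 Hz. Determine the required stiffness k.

214000 N/m

ω_n = 2πf_n = 2π × 25.9 = 162.7 rad/s.
k = m·ω_n² = 8.08 × 162.7² = 8.08 × 26480 = 214000 N/m.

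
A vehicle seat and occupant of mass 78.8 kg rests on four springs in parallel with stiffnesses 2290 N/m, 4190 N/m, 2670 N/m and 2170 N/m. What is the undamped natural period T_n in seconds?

Parallel springs add: k_eq = 2290 + 4190 + 2670 + 2170 = 11320 N/m.
ω_n = √(k_eq/m) = √(11320/78.8) = √143.7 = 11.99 rad/s.
T_n = 2π/ω_n = 6.283/11.99 = 0.5242 s.

0.524 s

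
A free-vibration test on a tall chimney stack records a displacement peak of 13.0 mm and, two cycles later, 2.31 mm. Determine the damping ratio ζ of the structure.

0.136

Logarithmic decrement δ = (1/n)·ln(x₀/x_n) = (1/2)·ln(13.0/2.31) = (1/2)·ln(5.628) = 0.8639.
ζ = δ/√(4π² + δ²) = 0.8639/√(39.48 + 0.746) = 0.8639/6.342 = 0.1362.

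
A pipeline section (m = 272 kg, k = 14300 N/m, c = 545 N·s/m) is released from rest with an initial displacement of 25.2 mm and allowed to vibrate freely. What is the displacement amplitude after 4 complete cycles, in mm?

0.756 mm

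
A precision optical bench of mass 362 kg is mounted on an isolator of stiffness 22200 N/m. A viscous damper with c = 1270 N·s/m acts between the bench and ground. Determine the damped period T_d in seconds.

ω_n = √(k/m) = √(22200/362) = 7.831 rad/s.
Critical damping c_c = 2√(k·m) = 2√(22200 × 362) = 5670 N·s/m, so ζ = c/c_c = 1270/5670 = 0.2240.
ω_d = ω_n√(1 − ζ²) = 7.831 × √(1 − 0.0502) = 7.632 rad/s.
T_d = 2π/ω_d = 0.8233 s.

0.823 s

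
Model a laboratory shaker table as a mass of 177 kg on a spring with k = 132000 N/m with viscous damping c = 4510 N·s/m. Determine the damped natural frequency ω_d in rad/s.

24.2 rad/s

ω_n = √(k/m) = √(132000/177) = 27.31 rad/s.
Critical damping c_c = 2√(k·m) = 2√(132000 × 177) = 9667 N·s/m, so ζ = c/c_c = 4510/9667 = 0.4665.
ω_d = ω_n√(1 − ζ²) = 27.31 × √(1 − 0.218) = 24.15 rad/s.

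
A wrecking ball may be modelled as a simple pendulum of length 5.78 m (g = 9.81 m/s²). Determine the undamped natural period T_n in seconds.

For a simple pendulum ω_n = √(g/L) = √(9.81/5.78) = √1.697 = 1.303 rad/s.
T_n = 2π/ω_n = 6.283/1.303 = 4.823 s.

4.82 s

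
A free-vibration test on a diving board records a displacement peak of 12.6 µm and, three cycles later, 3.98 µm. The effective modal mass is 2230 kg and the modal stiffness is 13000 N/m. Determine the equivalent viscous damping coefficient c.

Logarithmic decrement δ = (1/n)·ln(x₀/x_n) = (1/3)·ln(12.6/3.98) = (1/3)·ln(3.166) = 0.3841.
ζ = δ/√(4π² + δ²) = 0.3841/√(39.48 + 0.148) = 0.3841/6.295 = 0.06102.
c = ζ · 2√(km) = 0.06102 × 2√(13000 × 2230) = 0.06102 × 10770 = 657.1 N·s/m.

657 N·s/m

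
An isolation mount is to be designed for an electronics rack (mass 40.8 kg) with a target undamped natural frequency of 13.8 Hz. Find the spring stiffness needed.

ω_n = 2πf_n = 2π × 13.8 = 86.71 rad/s.
k = m·ω_n² = 40.8 × 86.71² = 40.8 × 7518 = 306700 N/m.

307000 N/m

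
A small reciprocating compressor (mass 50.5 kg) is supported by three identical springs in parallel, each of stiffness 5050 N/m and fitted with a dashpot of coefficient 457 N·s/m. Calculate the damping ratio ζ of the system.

Parallel springs add: k_eq = 3 × 5050 = 15150 N/m.
ω_n = √(k_eq/m) = √(15150/50.5) = 17.32 rad/s.
Critical damping c_c = 2√(k_eq·m) = 2√(15150 × 50.5) = 1749 N·s/m, so ζ = c/c_c = 457/1749 = 0.2612.

0.261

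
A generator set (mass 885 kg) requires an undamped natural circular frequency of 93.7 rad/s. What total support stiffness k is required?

7770000 N/m

k = m·ω_n² = 885 × 93.70² = 885 × 8780 = 7770000 N/m.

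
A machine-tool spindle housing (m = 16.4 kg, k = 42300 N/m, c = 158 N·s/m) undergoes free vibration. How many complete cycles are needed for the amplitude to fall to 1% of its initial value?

ζ = c/(2√(km)) = 158/(2√(42300 × 16.4)) = 158/1666 = 0.09485.
Logarithmic decrement δ = 2πζ/√(1 − ζ²) = 2π × 0.09485/√(1 − 0.00900) = 0.5987.
x_n/x₀ = e^(−nδ) ≤ 0.01; take ln: n ≥ ln(1/0.01)/δ = 4.605/0.5987 = 7.693.
So 8 complete cycles are required.

8 cycles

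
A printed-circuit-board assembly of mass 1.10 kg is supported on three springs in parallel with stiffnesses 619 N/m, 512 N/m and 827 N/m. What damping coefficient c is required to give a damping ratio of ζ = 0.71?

65.9 N·s/m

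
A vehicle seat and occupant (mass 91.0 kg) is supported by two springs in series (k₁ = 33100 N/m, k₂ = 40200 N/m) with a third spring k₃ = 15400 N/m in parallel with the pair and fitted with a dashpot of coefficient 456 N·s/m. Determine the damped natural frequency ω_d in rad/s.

Series pair: k_s = k₁k₂/(k₁+k₂) = (33100)(40200)/(33100 + 40200) = 18150 N/m. In parallel with k₃: k_eq = 18150 + 15400 = 33550 N/m.
ω_n = √(k_eq/m) = √(33550/91.0) = 19.20 rad/s.
Critical damping c_c = 2√(k_eq·m) = 2√(33550 × 91.0) = 3495 N·s/m, so ζ = c/c_c = 456/3495 = 0.1305.
ω_d = ω_n√(1 − ζ²) = 19.20 × √(1 − 0.0170) = 19.04 rad/s.

19.0 rad/s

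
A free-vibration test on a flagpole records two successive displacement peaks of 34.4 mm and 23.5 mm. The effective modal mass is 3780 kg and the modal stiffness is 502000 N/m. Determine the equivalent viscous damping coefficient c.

Logarithmic decrement δ = (1/n)·ln(x₀/x_n) = (1/1)·ln(34.4/23.5) = (1/1)·ln(1.464) = 0.3811.
ζ = δ/√(4π² + δ²) = 0.3811/√(39.48 + 0.145) = 0.3811/6.295 = 0.06054.
c = ζ · 2√(km) = 0.06054 × 2√(502000 × 3780) = 0.06054 × 87120 = 5274 N·s/m.

5270 N·s/m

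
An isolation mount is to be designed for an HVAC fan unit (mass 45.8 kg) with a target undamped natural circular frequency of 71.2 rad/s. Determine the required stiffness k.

k = m·ω_n² = 45.8 × 71.20² = 45.8 × 5069 = 232200 N/m.

232000 N/m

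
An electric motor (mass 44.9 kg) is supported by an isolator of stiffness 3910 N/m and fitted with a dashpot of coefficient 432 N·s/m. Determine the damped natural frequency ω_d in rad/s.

8.00 rad/s

ω_n = √(k/m) = √(3910/44.9) = 9.332 rad/s.
Critical damping c_c = 2√(k·m) = 2√(3910 × 44.9) = 838.0 N·s/m, so ζ = c/c_c = 432/838.0 = 0.5155.
ω_d = ω_n√(1 − ζ²) = 9.332 × √(1 − 0.266) = 7.996 rad/s.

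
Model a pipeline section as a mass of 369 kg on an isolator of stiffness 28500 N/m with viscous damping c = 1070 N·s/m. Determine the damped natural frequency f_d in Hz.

1.38 Hz

ω_n = √(k/m) = √(28500/369) = 8.788 rad/s.
Critical damping c_c = 2√(k·m) = 2√(28500 × 369) = 6486 N·s/m, so ζ = c/c_c = 1070/6486 = 0.1650.
ω_d = ω_n√(1 − ζ²) = 8.788 × √(1 − 0.0272) = 8.668 rad/s.
f_d = ω_d/(2π) = 1.380 Hz.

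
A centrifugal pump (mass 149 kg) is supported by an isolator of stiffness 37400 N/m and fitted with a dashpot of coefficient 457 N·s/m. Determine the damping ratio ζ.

ω_n = √(k/m) = √(37400/149) = 15.84 rad/s.
Critical damping c_c = 2√(k·m) = 2√(37400 × 149) = 4721 N·s/m, so ζ = c/c_c = 457/4721 = 0.09680.

0.0968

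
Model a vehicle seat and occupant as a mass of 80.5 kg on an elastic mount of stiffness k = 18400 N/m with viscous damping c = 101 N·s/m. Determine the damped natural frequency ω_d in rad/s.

15.1 rad/s

ω_n = √(k/m) = √(18400/80.5) = 15.12 rad/s.
Critical damping c_c = 2√(k·m) = 2√(18400 × 80.5) = 2434 N·s/m, so ζ = c/c_c = 101/2434 = 0.04149.
ω_d = ω_n√(1 − ζ²) = 15.12 × √(1 − 0.00172) = 15.11 rad/s.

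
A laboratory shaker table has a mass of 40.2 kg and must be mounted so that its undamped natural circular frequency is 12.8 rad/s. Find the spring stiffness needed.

k = m·ω_n² = 40.2 × 12.80² = 40.2 × 163.8 = 6586 N/m.

6590 N/m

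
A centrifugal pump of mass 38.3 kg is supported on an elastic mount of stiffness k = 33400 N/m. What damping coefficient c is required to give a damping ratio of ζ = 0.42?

c_c = 2√(k·m) = 2√(33400 × 38.3) = 2262 N·s/m.
c = ζ·c_c = 0.42 × 2262 = 950.1 N·s/m.

950 N·s/m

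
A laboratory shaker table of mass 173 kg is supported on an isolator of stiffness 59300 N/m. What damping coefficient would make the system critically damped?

6410 N·s/m

c_c = 2√(k·m) = 2√(59300 × 173) = 2 × 3203 = 6406 N·s/m.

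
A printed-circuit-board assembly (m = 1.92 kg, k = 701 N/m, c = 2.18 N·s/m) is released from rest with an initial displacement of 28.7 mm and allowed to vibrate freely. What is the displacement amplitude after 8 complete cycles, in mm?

6.44 mm

ζ = c/(2√(km)) = 2.18/(2√(701 × 1.92)) = 2.18/73.37 = 0.02971.
Logarithmic decrement δ = 2πζ/√(1 − ζ²) = 2π × 0.02971/√(1 − 0.000883) = 0.1868.
After n cycles, x_n/x₀ = e^(−nδ), so x_8 = 28.7 × e^(−8 × 0.1868) = 28.7 × 0.2245 = 6.442 mm.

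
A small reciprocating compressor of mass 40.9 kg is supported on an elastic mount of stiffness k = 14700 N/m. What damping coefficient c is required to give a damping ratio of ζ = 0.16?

c_c = 2√(k·m) = 2√(14700 × 40.9) = 1551 N·s/m.
c = ζ·c_c = 0.16 × 1551 = 248.1 N·s/m.

248 N·s/m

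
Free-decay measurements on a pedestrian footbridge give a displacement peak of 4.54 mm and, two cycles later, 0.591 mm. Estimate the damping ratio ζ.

0.160

Logarithmic decrement δ = (1/n)·ln(x₀/x_n) = (1/2)·ln(4.54/0.591) = (1/2)·ln(7.682) = 1.019.
ζ = δ/√(4π² + δ²) = 1.019/√(39.48 + 1.04) = 1.019/6.365 = 0.1602.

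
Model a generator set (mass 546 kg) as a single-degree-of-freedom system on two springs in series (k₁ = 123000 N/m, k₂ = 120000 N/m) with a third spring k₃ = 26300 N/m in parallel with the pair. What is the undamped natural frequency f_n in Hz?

2.01 Hz

Series pair: k_s = k₁k₂/(k₁+k₂) = (123000)(120000)/(123000 + 120000) = 60740 N/m. In parallel with k₃: k_eq = 60740 + 26300 = 87040 N/m.
ω_n = √(k_eq/m) = √(87040/546) = √159.4 = 12.63 rad/s.
f_n = ω_n/(2π) = 12.63/6.283 = 2.009 Hz.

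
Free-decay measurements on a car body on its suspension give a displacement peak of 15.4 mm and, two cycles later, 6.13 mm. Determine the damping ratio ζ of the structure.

Logarithmic decrement δ = (1/n)·ln(x₀/x_n) = (1/2)·ln(15.4/6.13) = (1/2)·ln(2.512) = 0.4606.
ζ = δ/√(4π² + δ²) = 0.4606/√(39.48 + 0.212) = 0.4606/6.300 = 0.07311.

0.0731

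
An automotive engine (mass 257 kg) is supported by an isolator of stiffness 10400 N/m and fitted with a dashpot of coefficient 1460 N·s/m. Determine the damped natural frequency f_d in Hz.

ω_n = √(k/m) = √(10400/257) = 6.361 rad/s.
Critical damping c_c = 2√(k·m) = 2√(10400 × 257) = 3270 N·s/m, so ζ = c/c_c = 1460/3270 = 0.4465.
ω_d = ω_n√(1 − ζ²) = 6.361 × √(1 − 0.199) = 5.692 rad/s.
f_d = ω_d/(2π) = 0.9059 Hz.

0.906 Hz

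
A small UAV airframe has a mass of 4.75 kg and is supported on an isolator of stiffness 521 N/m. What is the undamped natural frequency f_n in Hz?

ω_n = √(k/m) = √(521.0/4.75) = √109.7 = 10.47 rad/s.
f_n = ω_n/(2π) = 10.47/6.283 = 1.667 Hz.

1.67 Hz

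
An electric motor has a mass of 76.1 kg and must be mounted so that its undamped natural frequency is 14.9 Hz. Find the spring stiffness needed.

ω_n = 2πf_n = 2π × 14.9 = 93.62 rad/s.
k = m·ω_n² = 76.1 × 93.62² = 76.1 × 8765 = 667000 N/m.

667000 N/m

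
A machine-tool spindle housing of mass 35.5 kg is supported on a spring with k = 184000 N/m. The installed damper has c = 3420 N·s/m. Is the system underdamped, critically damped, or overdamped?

underdamped

c_c = 2√(k·m) = 5112 N·s/m; ζ = c/c_c = 3420/5112 = 0.669.
Since ζ < 1 the system is underdamped.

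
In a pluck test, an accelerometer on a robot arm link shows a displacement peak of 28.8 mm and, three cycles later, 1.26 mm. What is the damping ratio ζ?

0.164

Logarithmic decrement δ = (1/n)·ln(x₀/x_n) = (1/3)·ln(28.8/1.26) = (1/3)·ln(22.86) = 1.043.
ζ = δ/√(4π² + δ²) = 1.043/√(39.48 + 1.09) = 1.043/6.369 = 0.1638.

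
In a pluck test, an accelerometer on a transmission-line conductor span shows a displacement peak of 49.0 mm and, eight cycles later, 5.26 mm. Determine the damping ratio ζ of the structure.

0.0444

Logarithmic decrement δ = (1/n)·ln(x₀/x_n) = (1/8)·ln(49.0/5.26) = (1/8)·ln(9.316) = 0.2790.
ζ = δ/√(4π² + δ²) = 0.2790/√(39.48 + 0.0778) = 0.2790/6.289 = 0.04435.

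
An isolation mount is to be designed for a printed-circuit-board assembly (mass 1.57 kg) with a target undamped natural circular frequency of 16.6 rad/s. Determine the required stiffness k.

k = m·ω_n² = 1.57 × 16.60² = 1.57 × 275.6 = 432.6 N/m.

433 N/m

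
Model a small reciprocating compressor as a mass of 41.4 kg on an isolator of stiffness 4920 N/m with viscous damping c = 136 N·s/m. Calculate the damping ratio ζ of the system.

0.151

ω_n = √(k/m) = √(4920/41.4) = 10.90 rad/s.
Critical damping c_c = 2√(k·m) = 2√(4920 × 41.4) = 902.6 N·s/m, so ζ = c/c_c = 136/902.6 = 0.1507.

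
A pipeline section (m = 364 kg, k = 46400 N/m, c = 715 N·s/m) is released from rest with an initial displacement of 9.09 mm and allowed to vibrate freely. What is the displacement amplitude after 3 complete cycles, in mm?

1.75 mm

ζ = c/(2√(km)) = 715/(2√(46400 × 364)) = 715/8219 = 0.08699.
Logarithmic decrement δ = 2πζ/√(1 − ζ²) = 2π × 0.08699/√(1 − 0.00757) = 0.5487.
After n cycles, x_n/x₀ = e^(−nδ), so x_3 = 9.09 × e^(−3 × 0.5487) = 9.09 × 0.1928 = 1.753 mm.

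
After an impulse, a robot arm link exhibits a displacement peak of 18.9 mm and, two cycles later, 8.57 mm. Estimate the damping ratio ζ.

Logarithmic decrement δ = (1/n)·ln(x₀/x_n) = (1/2)·ln(18.9/8.57) = (1/2)·ln(2.205) = 0.3954.
ζ = δ/√(4π² + δ²) = 0.3954/√(39.48 + 0.156) = 0.3954/6.296 = 0.06281.

0.0628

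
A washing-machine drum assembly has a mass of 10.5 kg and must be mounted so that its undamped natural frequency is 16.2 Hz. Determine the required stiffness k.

ω_n = 2πf_n = 2π × 16.2 = 101.8 rad/s.
k = m·ω_n² = 10.5 × 101.8² = 10.5 × 10360 = 108800 N/m.

109000 N/m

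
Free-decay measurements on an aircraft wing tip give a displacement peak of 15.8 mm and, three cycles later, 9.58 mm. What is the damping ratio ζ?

Logarithmic decrement δ = (1/n)·ln(x₀/x_n) = (1/3)·ln(15.8/9.58) = (1/3)·ln(1.649) = 0.1668.
ζ = δ/√(4π² + δ²) = 0.1668/√(39.48 + 0.0278) = 0.1668/6.285 = 0.02653.

0.0265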